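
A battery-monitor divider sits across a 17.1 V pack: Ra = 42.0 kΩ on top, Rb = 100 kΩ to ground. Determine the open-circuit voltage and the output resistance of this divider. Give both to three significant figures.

V_th = 12.0 V, R_th = 29.6 kΩ

V_th is the open-circuit tap voltage: 17.1 × 100/(42.0 + 100) = 12.0 V.
With the supply zeroed, Ra and Rb appear in parallel from the tap: R_th = Ra‖Rb = (42.0 × 100)/142.0 = 29.6 kΩ.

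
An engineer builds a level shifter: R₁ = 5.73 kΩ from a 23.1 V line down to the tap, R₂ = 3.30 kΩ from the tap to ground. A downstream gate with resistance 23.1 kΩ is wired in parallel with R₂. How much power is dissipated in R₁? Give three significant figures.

P ≈ 41.2 mW

Total resistance from the source is R₁ + (R₂‖R_L) = 8.617 kΩ, so I = 23.1/8.617 kΩ = 2.681 mA.
P = I²·R₁ = (2.681 mA)² × 5.73 kΩ = 41.2 mW.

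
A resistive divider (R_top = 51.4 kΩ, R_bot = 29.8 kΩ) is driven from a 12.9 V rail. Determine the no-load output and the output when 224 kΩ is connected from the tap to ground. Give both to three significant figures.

Open-circuit: V = 12.9 × 29.8/(51.4 + 29.8) = 4.73 V.
With the load, R_bot becomes R_bot‖R_L = 26.30 kΩ, so V = 12.9 × 26.30/77.70 = 4.37 V.

Unloaded: 4.73 V; loaded: 4.37 V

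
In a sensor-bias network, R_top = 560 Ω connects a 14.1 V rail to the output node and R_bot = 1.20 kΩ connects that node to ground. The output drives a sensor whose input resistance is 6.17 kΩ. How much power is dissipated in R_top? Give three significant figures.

Total resistance from the source is R_top + (R_bot‖R_L) = 1565 Ω, so I = 14.1/1565 Ω = 9.012 mA.
P = I²·R_top = (9.012 mA)² × 560 Ω = 45.5 mW.

P ≈ 45.5 mW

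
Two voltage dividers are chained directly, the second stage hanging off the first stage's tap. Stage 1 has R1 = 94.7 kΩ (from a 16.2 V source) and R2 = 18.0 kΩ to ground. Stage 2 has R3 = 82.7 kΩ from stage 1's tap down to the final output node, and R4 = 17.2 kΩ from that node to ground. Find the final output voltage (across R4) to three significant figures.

V_out ≈ 0.387 V

Stage 2 presents R3+R4 = 99.90 kΩ as a load on stage 1's tap.
Stage 1's lower leg becomes R2‖(R3+R4) = 15.25 kΩ, so V_mid = 16.2 × 15.25/110.0 = 2.247 V.
Stage 2 is itself unloaded: V_out = V_mid × R4/(R3+R4) = 2.247 × 17.2/99.90 = 0.387 V.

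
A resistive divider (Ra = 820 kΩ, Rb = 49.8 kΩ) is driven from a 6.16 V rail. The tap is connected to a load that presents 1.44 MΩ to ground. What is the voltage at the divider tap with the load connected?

V_out ≈ 0.342 V

The load sits in parallel with Rb: Rb‖R_L = (49.8 × 1440) / (49.8 + 1440) = 48.14 kΩ.
V_out = 6.16 × 48.14 / (820 + 48.14) = 6.16 × 48.14/868.1 = 0.342 V.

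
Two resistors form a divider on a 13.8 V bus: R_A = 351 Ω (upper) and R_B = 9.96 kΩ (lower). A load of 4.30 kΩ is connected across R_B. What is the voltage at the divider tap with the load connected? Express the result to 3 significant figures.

The load sits in parallel with R_B: R_B‖R_L = (9960 × 4300) / (9960 + 4300) = 3003 Ω.
V_out = 13.8 × 3003 / (351 + 3003) = 13.8 × 3003/3354 = 12.4 V.

V_out ≈ 12.4 V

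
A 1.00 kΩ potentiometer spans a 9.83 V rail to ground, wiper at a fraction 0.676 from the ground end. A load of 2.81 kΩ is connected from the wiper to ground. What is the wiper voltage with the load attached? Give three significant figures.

V ≈ 6.16 V

The wiper splits the pot into (1−α)R = 324.0 Ω above and αR = 676.0 Ω below.
Lower section ‖ load = 544.9 Ω.
V_wiper = 9.83 × 544.9/(324.0 + 544.9) = 6.16 V.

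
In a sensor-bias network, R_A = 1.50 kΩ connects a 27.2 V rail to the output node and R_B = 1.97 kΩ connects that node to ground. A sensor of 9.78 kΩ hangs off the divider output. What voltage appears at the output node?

The load sits in parallel with R_B: R_B‖R_L = (1.97 × 9.78) / (1.97 + 9.78) = 1.640 kΩ.
V_out = 27.2 × 1.640 / (1.50 + 1.640) = 27.2 × 1.640/3.140 = 14.2 V.
(Unloaded it would have been 15.4 V.)

V_out ≈ 14.2 V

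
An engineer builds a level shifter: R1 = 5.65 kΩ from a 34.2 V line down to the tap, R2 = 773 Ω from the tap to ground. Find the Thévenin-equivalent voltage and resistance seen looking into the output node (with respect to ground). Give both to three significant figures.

V_th = 4.12 V, R_th = 680 Ω

V_th is the open-circuit tap voltage: 34.2 × 773/(5650 + 773) = 4.12 V.
With the supply zeroed, R1 and R2 appear in parallel from the tap: R_th = R1‖R2 = (5650 × 773)/6423 = 680 Ω.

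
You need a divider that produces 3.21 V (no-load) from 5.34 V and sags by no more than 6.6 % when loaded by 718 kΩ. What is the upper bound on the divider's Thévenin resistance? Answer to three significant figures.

Loading drop = R_th/(R_th + R_L) ≤ 0.0660, so R_th ≤ R_L · ε/(1−ε) = 718 kΩ × 0.0660/0.9340 = 50.7 kΩ.

R_th ≤ 50.7 kΩ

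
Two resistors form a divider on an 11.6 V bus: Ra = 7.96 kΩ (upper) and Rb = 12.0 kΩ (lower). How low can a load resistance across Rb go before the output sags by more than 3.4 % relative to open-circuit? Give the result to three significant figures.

Output resistance R_th = Ra‖Rb = (7.96 × 12.0)/19.96 = 4.786 kΩ.
The fractional drop is R_th/(R_th + R_L); requiring this ≤ 0.0340 gives R_L ≥ R_th(1/0.0340 − 1) = 4.786 × 28.41 = 136 kΩ.

R_L(min) ≈ 136 kΩ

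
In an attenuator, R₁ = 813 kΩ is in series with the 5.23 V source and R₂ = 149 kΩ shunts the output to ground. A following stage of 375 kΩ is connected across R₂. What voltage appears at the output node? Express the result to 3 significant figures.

The load sits in parallel with R₂: R₂‖R_L = (149 × 375) / (149 + 375) = 106.6 kΩ.
V_out = 5.23 × 106.6 / (813 + 106.6) = 5.23 × 106.6/919.6 = 0.606 V.
(Unloaded it would have been 0.810 V.)

V_out ≈ 0.606 V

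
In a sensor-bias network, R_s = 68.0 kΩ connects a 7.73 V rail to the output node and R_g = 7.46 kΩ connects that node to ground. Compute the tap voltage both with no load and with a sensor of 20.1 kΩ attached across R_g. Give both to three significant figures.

Unloaded: 0.764 V; loaded: 0.573 V

Open-circuit: V = 7.73 × 7.46/(68.0 + 7.46) = 0.764 V.
With the load, R_g becomes R_g‖R_L = 5.441 kΩ, so V = 7.73 × 5.441/73.44 = 0.573 V.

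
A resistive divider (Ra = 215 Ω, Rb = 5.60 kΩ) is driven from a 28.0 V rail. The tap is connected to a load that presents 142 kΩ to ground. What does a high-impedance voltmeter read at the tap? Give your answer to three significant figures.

V_out ≈ 26.9 V

The load sits in parallel with Rb: Rb‖R_L = (5600 × 142000) / (5600 + 142000) = 5388 Ω.
V_out = 28.0 × 5388 / (215 + 5388) = 28.0 × 5388/5603 = 26.9 V.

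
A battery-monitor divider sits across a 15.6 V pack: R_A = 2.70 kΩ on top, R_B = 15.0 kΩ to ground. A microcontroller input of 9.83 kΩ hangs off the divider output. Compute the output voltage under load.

V_out ≈ 10.7 V

The load sits in parallel with R_B: R_B‖R_L = (15.0 × 9.83) / (15.0 + 9.83) = 5.938 kΩ.
V_out = 15.6 × 5.938 / (2.70 + 5.938) = 15.6 × 5.938/8.638 = 10.7 V.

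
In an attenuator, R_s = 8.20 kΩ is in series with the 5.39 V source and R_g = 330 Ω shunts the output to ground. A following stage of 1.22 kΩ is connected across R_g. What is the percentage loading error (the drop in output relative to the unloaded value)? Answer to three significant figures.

20.6 %

Unloaded V = 5.39 × 330/8530 = 0.2085 V.
Loaded: R_g‖R_L = 259.7 Ω, giving V = 5.39 × 259.7/8460 = 0.1655 V.
Drop = (0.2085 − 0.1655) / 0.2085 = 20.6 %.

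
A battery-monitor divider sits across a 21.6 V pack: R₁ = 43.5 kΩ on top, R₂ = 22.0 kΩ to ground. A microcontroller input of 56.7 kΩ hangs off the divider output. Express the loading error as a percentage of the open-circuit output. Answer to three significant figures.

Unloaded V = 21.6 × 22.0/65.50 = 7.255 V.
Loaded: R₂‖R_L = 15.85 kΩ, giving V = 21.6 × 15.85/59.35 = 5.769 V.
Drop = (7.255 − 5.769) / 7.255 = 20.5 %.

20.5 %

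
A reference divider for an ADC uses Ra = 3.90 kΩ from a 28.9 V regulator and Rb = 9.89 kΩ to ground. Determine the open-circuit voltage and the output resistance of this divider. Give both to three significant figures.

V_th is the open-circuit tap voltage: 28.9 × 9.89/(3.90 + 9.89) = 20.7 V.
With the supply zeroed, Ra and Rb appear in parallel from the tap: R_th = Ra‖Rb = (3.90 × 9.89)/13.79 = 2.80 kΩ.

V_th = 20.7 V, R_th = 2.80 kΩ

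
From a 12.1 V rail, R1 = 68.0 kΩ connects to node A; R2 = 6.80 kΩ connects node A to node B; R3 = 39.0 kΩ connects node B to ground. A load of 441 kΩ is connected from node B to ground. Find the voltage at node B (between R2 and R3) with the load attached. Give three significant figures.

V ≈ 3.92 V

At node B, R3 is in parallel with the load: R3‖R_L = 35.83 kΩ.
Below node A the resistance is R2 + (R3‖R_L) = 42.63 kΩ, so V_A = 12.1 × 42.63/110.6 = 4.663 V.
Then V_B = V_A × (R3‖R_L)/(R2 + R3‖R_L) = 4.663 × 35.83/42.63 = 3.92 V.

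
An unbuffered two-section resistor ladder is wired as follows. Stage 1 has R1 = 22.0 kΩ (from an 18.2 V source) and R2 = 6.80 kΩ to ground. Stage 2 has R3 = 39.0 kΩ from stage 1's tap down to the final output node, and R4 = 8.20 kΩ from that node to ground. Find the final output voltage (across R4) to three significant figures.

V_out ≈ 0.673 V

Stage 2 presents R3+R4 = 47.20 kΩ as a load on stage 1's tap.
Stage 1's lower leg becomes R2‖(R3+R4) = 5.944 kΩ, so V_mid = 18.2 × 5.944/27.94 = 3.871 V.
Stage 2 is itself unloaded: V_out = V_mid × R4/(R3+R4) = 3.871 × 8.20/47.20 = 0.673 V.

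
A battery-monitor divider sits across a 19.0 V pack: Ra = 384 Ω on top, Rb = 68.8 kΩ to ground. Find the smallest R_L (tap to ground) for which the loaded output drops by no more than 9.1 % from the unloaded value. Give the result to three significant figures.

Output resistance R_th = Ra‖Rb = (384 × 68800)/69180 = 381.9 Ω.
The fractional drop is R_th/(R_th + R_L); requiring this ≤ 0.0910 gives R_L ≥ R_th(1/0.0910 − 1) = 381.9 × 9.989 = 3.81 kΩ.

R_L(min) ≈ 3.81 kΩ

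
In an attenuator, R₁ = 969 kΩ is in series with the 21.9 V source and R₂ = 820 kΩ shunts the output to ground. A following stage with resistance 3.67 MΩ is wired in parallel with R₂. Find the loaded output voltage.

V_out ≈ 8.95 V

The load sits in parallel with R₂: R₂‖R_L = (820 × 3670) / (820 + 3670) = 670.2 kΩ.
V_out = 21.9 × 670.2 / (969 + 670.2) = 21.9 × 670.2/1639 = 8.95 V.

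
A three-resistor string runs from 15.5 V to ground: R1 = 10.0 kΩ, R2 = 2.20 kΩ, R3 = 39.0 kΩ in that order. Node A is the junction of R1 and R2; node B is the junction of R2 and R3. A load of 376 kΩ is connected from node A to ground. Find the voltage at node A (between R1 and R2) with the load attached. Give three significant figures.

Below node A the series string R2+R3 = 41.20 kΩ sits in parallel with the 376 kΩ load: 37.13 kΩ.
V_A = 15.5 × 37.13/(10.0 + 37.13) = 12.2 V.

V ≈ 12.2 V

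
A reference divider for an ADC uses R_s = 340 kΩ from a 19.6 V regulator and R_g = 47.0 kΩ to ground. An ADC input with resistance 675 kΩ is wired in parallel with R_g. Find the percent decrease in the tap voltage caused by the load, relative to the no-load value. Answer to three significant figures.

5.76 %

The divider's output (Thévenin) resistance is R_s‖R_g = 41.29 kΩ.
Fractional drop under load = R_th/(R_th + R_L) = 41.29 / (41.29 + 675) = 0.05765.
So the output falls by 5.76 %.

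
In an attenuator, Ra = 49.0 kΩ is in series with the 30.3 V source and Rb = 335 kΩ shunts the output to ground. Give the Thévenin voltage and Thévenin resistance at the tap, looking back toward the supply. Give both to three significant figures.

V_th is the open-circuit tap voltage: 30.3 × 335/(49.0 + 335) = 26.4 V.
With the supply zeroed, Ra and Rb appear in parallel from the tap: R_th = Ra‖Rb = (49.0 × 335)/384.0 = 42.7 kΩ.

V_th = 26.4 V, R_th = 42.7 kΩ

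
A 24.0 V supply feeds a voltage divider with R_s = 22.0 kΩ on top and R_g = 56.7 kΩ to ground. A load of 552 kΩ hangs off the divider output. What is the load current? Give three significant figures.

I_L ≈ 0.0304 mA

R_g‖R_L = 51.42 kΩ; V_out = 24.0 × 51.42/73.42 = 16.81 V.
I_L = V_out / R_L = 16.81 / 552 kΩ = 0.0304 mA.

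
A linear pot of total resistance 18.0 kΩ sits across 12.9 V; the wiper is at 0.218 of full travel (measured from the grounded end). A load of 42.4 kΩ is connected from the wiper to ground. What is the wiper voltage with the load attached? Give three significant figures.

V ≈ 2.62 V

The wiper splits the pot into (1−α)R = 14.08 kΩ above and αR = 3.924 kΩ below.
Lower section ‖ load = 3.592 kΩ.
V_wiper = 12.9 × 3.592/(14.08 + 3.592) = 2.62 V.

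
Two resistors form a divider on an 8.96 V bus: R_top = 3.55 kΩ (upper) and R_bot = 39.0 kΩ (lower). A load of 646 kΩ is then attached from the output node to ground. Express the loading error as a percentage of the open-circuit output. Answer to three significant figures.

0.501 %

The divider's output (Thévenin) resistance is R_top‖R_bot = 3.254 kΩ.
Fractional drop under load = R_th/(R_th + R_L) = 3.254 / (3.254 + 646) = 0.005012.
So the output falls by 0.501 %.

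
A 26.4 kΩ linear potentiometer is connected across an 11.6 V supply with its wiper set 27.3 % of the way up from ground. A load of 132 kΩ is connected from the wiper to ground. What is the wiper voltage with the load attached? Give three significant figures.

V ≈ 3.05 V

The wiper splits the pot into (1−α)R = 19.19 kΩ above and αR = 7.207 kΩ below.
Lower section ‖ load = 6.834 kΩ.
V_wiper = 11.6 × 6.834/(19.19 + 6.834) = 3.05 V.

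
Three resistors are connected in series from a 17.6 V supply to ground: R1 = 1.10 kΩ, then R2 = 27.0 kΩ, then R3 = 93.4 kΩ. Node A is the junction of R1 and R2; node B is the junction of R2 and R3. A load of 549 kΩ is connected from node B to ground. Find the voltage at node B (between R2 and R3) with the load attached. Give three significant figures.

V ≈ 13.0 V

At node B, R3 is in parallel with the load: R3‖R_L = 79.82 kΩ.
Below node A the resistance is R2 + (R3‖R_L) = 106.8 kΩ, so V_A = 17.6 × 106.8/107.9 = 17.42 V.
Then V_B = V_A × (R3‖R_L)/(R2 + R3‖R_L) = 17.42 × 79.82/106.8 = 13.0 V.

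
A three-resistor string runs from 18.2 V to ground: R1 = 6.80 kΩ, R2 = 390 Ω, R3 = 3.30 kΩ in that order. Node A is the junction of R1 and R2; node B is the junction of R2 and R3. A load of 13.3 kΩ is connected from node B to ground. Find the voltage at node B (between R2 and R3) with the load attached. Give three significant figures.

At node B, R3 is in parallel with the load: R3‖R_L = 2644 Ω.
Below node A the resistance is R2 + (R3‖R_L) = 3034 Ω, so V_A = 18.2 × 3034/9834 = 5.615 V.
Then V_B = V_A × (R3‖R_L)/(R2 + R3‖R_L) = 5.615 × 2644/3034 = 4.89 V.

V ≈ 4.89 V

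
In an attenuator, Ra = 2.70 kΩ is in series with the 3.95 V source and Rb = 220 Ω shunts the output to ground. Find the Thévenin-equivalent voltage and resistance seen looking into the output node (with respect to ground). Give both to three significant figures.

V_th is the open-circuit tap voltage: 3.95 × 220/(2700 + 220) = 0.298 V.
With the supply zeroed, Ra and Rb appear in parallel from the tap: R_th = Ra‖Rb = (2700 × 220)/2920 = 203 Ω.

V_th = 0.298 V, R_th = 203 Ω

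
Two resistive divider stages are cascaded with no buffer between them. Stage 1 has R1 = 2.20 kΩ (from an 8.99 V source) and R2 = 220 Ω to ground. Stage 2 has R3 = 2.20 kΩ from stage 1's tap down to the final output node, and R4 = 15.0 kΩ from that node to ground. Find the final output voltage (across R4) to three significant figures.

V_out ≈ 0.705 V

Stage 2 presents R3+R4 = 17200 Ω as a load on stage 1's tap.
Stage 1's lower leg becomes R2‖(R3+R4) = 217.2 Ω, so V_mid = 8.99 × 217.2/2417 = 0.8079 V.
Stage 2 is itself unloaded: V_out = V_mid × R4/(R3+R4) = 0.8079 × 15000/17200 = 0.705 V.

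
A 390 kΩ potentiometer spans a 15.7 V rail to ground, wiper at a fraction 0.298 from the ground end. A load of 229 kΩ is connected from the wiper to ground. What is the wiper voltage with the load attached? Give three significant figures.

V ≈ 3.45 V

The wiper splits the pot into (1−α)R = 273.8 kΩ above and αR = 116.2 kΩ below.
Lower section ‖ load = 77.09 kΩ.
V_wiper = 15.7 × 77.09/(273.8 + 77.09) = 3.45 V.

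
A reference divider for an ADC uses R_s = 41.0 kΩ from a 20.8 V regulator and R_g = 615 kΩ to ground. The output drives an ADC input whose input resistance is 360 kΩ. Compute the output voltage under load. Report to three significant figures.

V_out ≈ 17.6 V

The load sits in parallel with R_g: R_g‖R_L = (615 × 360) / (615 + 360) = 227.1 kΩ.
V_out = 20.8 × 227.1 / (41.0 + 227.1) = 20.8 × 227.1/268.1 = 17.6 V.
(Unloaded it would have been 19.5 V.)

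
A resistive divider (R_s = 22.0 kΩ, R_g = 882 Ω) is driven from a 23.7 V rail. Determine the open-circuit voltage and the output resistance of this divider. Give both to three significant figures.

V_th is the open-circuit tap voltage: 23.7 × 882/(22000 + 882) = 0.914 V.
With the supply zeroed, R_s and R_g appear in parallel from the tap: R_th = R_s‖R_g = (22000 × 882)/22880 = 848 Ω.

V_th = 0.914 V, R_th = 848 Ω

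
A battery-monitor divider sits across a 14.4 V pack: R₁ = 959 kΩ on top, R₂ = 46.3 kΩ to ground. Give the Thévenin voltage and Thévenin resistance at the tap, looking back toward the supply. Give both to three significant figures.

V_th is the open-circuit tap voltage: 14.4 × 46.3/(959 + 46.3) = 0.663 V.
With the supply zeroed, R₁ and R₂ appear in parallel from the tap: R_th = R₁‖R₂ = (959 × 46.3)/1005 = 44.2 kΩ.

V_th = 0.663 V, R_th = 44.2 kΩ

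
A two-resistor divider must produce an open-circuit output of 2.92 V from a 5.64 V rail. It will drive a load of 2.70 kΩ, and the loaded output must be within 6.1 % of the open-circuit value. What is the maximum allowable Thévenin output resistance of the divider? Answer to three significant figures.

R_th ≤ 175 Ω

Loading drop = R_th/(R_th + R_L) ≤ 0.0610, so R_th ≤ R_L · ε/(1−ε) = 2.70 kΩ × 0.0610/0.9390 = 175 Ω.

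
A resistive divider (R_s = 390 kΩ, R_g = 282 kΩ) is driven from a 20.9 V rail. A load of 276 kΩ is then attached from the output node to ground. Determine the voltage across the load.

V_out ≈ 5.51 V

The load sits in parallel with R_g: R_g‖R_L = (282 × 276) / (282 + 276) = 139.5 kΩ.
V_out = 20.9 × 139.5 / (390 + 139.5) = 20.9 × 139.5/529.5 = 5.51 V.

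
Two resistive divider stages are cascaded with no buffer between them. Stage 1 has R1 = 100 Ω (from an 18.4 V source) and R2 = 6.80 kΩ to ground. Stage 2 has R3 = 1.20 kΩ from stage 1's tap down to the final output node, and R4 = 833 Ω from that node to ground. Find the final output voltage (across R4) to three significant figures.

V_out ≈ 7.09 V

Stage 2 presents R3+R4 = 2033 Ω as a load on stage 1's tap.
Stage 1's lower leg becomes R2‖(R3+R4) = 1565 Ω, so V_mid = 18.4 × 1565/1665 = 17.29 V.
Stage 2 is itself unloaded: V_out = V_mid × R4/(R3+R4) = 17.29 × 833/2033 = 7.09 V.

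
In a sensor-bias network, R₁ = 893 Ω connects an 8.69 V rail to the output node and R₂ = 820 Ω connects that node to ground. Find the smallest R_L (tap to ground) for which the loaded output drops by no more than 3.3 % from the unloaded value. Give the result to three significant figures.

Output resistance R_th = R₁‖R₂ = (893 × 820)/1713 = 427.5 Ω.
The fractional drop is R_th/(R_th + R_L); requiring this ≤ 0.0330 gives R_L ≥ R_th(1/0.0330 − 1) = 427.5 × 29.30 = 12.5 kΩ.

R_L(min) ≈ 12.5 kΩ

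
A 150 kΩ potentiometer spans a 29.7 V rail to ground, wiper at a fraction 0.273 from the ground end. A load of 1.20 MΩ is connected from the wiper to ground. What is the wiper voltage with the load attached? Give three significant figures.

V ≈ 7.91 V

The wiper splits the pot into (1−α)R = 109.0 kΩ above and αR = 40.95 kΩ below.
Lower section ‖ load = 39.60 kΩ.
V_wiper = 29.7 × 39.60/(109.0 + 39.60) = 7.91 V.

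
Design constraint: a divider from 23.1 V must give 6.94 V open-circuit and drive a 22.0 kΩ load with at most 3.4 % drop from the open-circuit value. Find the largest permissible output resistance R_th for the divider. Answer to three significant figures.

R_th ≤ 774 Ω

Loading drop = R_th/(R_th + R_L) ≤ 0.0340, so R_th ≤ R_L · ε/(1−ε) = 22.0 kΩ × 0.0340/0.9660 = 774 Ω.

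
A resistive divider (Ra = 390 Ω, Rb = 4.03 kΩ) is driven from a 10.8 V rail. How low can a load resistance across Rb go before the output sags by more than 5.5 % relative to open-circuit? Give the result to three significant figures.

R_L(min) ≈ 6.11 kΩ

Output resistance R_th = Ra‖Rb = (390 × 4030)/4420 = 355.6 Ω.
The fractional drop is R_th/(R_th + R_L); requiring this ≤ 0.0550 gives R_L ≥ R_th(1/0.0550 − 1) = 355.6 × 17.18 = 6.11 kΩ.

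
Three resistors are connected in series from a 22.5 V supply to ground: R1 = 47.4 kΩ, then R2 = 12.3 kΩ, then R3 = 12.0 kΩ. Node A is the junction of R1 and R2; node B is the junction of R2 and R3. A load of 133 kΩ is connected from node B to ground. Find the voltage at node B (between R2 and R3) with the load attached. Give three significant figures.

V ≈ 3.50 V

At node B, R3 is in parallel with the load: R3‖R_L = 11.01 kΩ.
Below node A the resistance is R2 + (R3‖R_L) = 23.31 kΩ, so V_A = 22.5 × 23.31/70.71 = 7.417 V.
Then V_B = V_A × (R3‖R_L)/(R2 + R3‖R_L) = 7.417 × 11.01/23.31 = 3.50 V.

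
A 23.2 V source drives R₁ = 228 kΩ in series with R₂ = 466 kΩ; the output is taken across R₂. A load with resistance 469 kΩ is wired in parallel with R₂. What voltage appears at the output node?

V_out ≈ 11.7 V

The load sits in parallel with R₂: R₂‖R_L = (466 × 469) / (466 + 469) = 233.7 kΩ.
V_out = 23.2 × 233.7 / (228 + 233.7) = 23.2 × 233.7/461.7 = 11.7 V.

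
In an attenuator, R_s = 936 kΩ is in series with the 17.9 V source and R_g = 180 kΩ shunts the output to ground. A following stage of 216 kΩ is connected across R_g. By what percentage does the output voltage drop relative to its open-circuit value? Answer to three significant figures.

Unloaded V = 17.9 × 180/1116 = 2.887 V.
Loaded: R_g‖R_L = 98.18 kΩ, giving V = 17.9 × 98.18/1034 = 1.699 V.
Drop = (2.887 − 1.699) / 2.887 = 41.1 %.

41.1 %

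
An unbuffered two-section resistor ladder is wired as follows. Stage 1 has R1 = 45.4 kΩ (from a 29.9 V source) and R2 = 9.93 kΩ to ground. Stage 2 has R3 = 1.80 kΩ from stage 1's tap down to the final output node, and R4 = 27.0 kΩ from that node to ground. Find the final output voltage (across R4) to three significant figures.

Stage 2 presents R3+R4 = 28.80 kΩ as a load on stage 1's tap.
Stage 1's lower leg becomes R2‖(R3+R4) = 7.384 kΩ, so V_mid = 29.9 × 7.384/52.78 = 4.183 V.
Stage 2 is itself unloaded: V_out = V_mid × R4/(R3+R4) = 4.183 × 27.0/28.80 = 3.92 V.

V_out ≈ 3.92 V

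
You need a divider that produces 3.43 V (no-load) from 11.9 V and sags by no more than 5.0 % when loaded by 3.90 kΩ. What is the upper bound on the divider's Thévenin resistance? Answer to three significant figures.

R_th ≤ 205 Ω

Loading drop = R_th/(R_th + R_L) ≤ 0.0500, so R_th ≤ R_L · ε/(1−ε) = 3.90 kΩ × 0.0500/0.9500 = 205 Ω.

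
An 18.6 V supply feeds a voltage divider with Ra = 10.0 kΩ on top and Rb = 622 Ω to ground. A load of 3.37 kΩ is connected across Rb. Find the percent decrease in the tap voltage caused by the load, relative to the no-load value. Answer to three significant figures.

14.8 %

Unloaded V = 18.6 × 622/10620 = 1.0892 V.
Loaded: Rb‖R_L = 525.1 Ω, giving V = 18.6 × 525.1/10530 = 0.92793 V.
Drop = (1.0892 − 0.92793) / 1.0892 = 14.8 %.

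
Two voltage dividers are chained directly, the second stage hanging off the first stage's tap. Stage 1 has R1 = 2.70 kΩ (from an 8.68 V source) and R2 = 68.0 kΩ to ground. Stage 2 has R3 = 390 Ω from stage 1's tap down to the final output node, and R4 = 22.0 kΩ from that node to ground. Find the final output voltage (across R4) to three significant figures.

V_out ≈ 7.35 V

Stage 2 presents R3+R4 = 22390 Ω as a load on stage 1's tap.
Stage 1's lower leg becomes R2‖(R3+R4) = 16840 Ω, so V_mid = 8.68 × 16840/19540 = 7.481 V.
Stage 2 is itself unloaded: V_out = V_mid × R4/(R3+R4) = 7.481 × 22000/22390 = 7.35 V.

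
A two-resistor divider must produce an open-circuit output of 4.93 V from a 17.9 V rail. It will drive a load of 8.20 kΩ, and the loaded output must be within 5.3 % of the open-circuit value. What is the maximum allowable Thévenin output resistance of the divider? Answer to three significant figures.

R_th ≤ 459 Ω

Loading drop = R_th/(R_th + R_L) ≤ 0.0530, so R_th ≤ R_L · ε/(1−ε) = 8.20 kΩ × 0.0530/0.9470 = 459 Ω.
(Any R1, R2 with R2/(R1+R2) = 0.275 and R1‖R2 ≤ 459 Ω will meet the spec.)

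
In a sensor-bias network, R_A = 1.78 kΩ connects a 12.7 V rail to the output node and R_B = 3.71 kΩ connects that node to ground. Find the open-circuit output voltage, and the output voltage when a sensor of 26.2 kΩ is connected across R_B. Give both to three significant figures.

Unloaded: 8.58 V; loaded: 8.21 V

Open-circuit: V = 12.7 × 3.71/(1.78 + 3.71) = 8.58 V.
With the load, R_B becomes R_B‖R_L = 3.250 kΩ, so V = 12.7 × 3.250/5.030 = 8.21 V.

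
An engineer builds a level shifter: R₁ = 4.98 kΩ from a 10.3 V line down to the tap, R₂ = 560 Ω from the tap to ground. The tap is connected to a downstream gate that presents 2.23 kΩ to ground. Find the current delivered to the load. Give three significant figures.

I_L ≈ 0.381 mA

R₂‖R_L = 447.6 Ω; V_out = 10.3 × 447.6/5428 = 0.8494 V.
I_L = V_out / R_L = 0.8494 / 2.23 kΩ = 0.381 mA.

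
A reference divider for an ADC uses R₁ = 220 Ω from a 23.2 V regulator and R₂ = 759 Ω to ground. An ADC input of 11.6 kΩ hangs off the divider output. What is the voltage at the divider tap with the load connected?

V_out ≈ 17.7 V

The load sits in parallel with R₂: R₂‖R_L = (759 × 11600) / (759 + 11600) = 712.4 Ω.
V_out = 23.2 × 712.4 / (220 + 712.4) = 23.2 × 712.4/932.4 = 17.7 V.
(Unloaded it would have been 18.0 V.)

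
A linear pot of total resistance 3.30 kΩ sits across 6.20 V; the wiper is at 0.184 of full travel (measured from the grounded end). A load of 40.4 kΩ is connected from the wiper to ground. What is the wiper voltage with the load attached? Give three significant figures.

V ≈ 1.13 V

The wiper splits the pot into (1−α)R = 2693 Ω above and αR = 607.2 Ω below.
Lower section ‖ load = 598.2 Ω.
V_wiper = 6.20 × 598.2/(2693 + 598.2) = 1.13 V.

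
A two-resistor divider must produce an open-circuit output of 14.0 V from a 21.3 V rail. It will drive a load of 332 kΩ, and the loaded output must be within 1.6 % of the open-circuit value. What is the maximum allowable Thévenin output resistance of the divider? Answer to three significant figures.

Loading drop = R_th/(R_th + R_L) ≤ 0.0160, so R_th ≤ R_L · ε/(1−ε) = 332 kΩ × 0.0160/0.9840 = 5.40 kΩ.

R_th ≤ 5.40 kΩ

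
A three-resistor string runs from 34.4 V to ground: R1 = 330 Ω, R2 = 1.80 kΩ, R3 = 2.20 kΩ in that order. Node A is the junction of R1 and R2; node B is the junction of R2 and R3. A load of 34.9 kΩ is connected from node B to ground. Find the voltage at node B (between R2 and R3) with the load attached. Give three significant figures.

V ≈ 17.0 V

At node B, R3 is in parallel with the load: R3‖R_L = 2070 Ω.
Below node A the resistance is R2 + (R3‖R_L) = 3870 Ω, so V_A = 34.4 × 3870/4200 = 31.70 V.
Then V_B = V_A × (R3‖R_L)/(R2 + R3‖R_L) = 31.70 × 2070/3870 = 17.0 V.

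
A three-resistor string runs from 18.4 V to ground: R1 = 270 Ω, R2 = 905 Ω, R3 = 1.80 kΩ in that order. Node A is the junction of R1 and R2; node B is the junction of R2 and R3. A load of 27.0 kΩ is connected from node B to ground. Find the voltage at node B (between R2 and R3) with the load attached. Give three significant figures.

At node B, R3 is in parallel with the load: R3‖R_L = 1688 Ω.
Below node A the resistance is R2 + (R3‖R_L) = 2592 Ω, so V_A = 18.4 × 2592/2862 = 16.66 V.
Then V_B = V_A × (R3‖R_L)/(R2 + R3‖R_L) = 16.66 × 1688/2592 = 10.8 V.

V ≈ 10.8 V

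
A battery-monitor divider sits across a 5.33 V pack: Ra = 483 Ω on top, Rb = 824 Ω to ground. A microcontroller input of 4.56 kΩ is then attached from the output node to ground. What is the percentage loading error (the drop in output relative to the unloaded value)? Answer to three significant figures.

The divider's output (Thévenin) resistance is Ra‖Rb = 304.5 Ω.
Fractional drop under load = R_th/(R_th + R_L) = 304.5 / (304.5 + 4560) = 0.06260.
So the output falls by 6.26 %.

6.26 %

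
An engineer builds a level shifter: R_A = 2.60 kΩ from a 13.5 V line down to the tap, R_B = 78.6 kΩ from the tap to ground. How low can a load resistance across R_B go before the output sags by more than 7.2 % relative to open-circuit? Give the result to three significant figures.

Output resistance R_th = R_A‖R_B = (2.60 × 78.6)/81.20 = 2.517 kΩ.
The fractional drop is R_th/(R_th + R_L); requiring this ≤ 0.0720 gives R_L ≥ R_th(1/0.0720 − 1) = 2.517 × 12.89 = 32.4 kΩ.

R_L(min) ≈ 32.4 kΩ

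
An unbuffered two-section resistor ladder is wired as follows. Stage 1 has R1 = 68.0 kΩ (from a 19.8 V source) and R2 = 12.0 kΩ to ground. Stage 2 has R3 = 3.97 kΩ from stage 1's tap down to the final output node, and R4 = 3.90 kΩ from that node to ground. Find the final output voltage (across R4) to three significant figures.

V_out ≈ 0.641 V

Stage 2 presents R3+R4 = 7.870 kΩ as a load on stage 1's tap.
Stage 1's lower leg becomes R2‖(R3+R4) = 4.753 kΩ, so V_mid = 19.8 × 4.753/72.75 = 1.294 V.
Stage 2 is itself unloaded: V_out = V_mid × R4/(R3+R4) = 1.294 × 3.90/7.870 = 0.641 V.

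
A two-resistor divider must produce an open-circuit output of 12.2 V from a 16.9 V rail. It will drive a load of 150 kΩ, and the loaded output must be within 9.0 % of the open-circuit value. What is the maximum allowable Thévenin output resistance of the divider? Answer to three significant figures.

R_th ≤ 14.8 kΩ

Loading drop = R_th/(R_th + R_L) ≤ 0.0900, so R_th ≤ R_L · ε/(1−ε) = 150 kΩ × 0.0900/0.9100 = 14.8 kΩ.
(Any R1, R2 with R2/(R1+R2) = 0.722 and R1‖R2 ≤ 14.8 kΩ will meet the spec.)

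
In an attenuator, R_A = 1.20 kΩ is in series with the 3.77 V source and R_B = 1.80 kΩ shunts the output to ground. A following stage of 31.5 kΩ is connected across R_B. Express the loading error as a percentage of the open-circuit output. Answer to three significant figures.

2.23 %

The divider's output (Thévenin) resistance is R_A‖R_B = 0.7200 kΩ.
Fractional drop under load = R_th/(R_th + R_L) = 0.7200 / (0.7200 + 31.5) = 0.02235.
So the output falls by 2.23 %.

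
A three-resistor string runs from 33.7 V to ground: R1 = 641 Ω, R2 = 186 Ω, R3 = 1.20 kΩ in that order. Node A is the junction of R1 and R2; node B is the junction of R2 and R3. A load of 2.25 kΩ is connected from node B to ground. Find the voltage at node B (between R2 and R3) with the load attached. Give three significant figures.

At node B, R3 is in parallel with the load: R3‖R_L = 782.6 Ω.
Below node A the resistance is R2 + (R3‖R_L) = 968.6 Ω, so V_A = 33.7 × 968.6/1610 = 20.28 V.
Then V_B = V_A × (R3‖R_L)/(R2 + R3‖R_L) = 20.28 × 782.6/968.6 = 16.4 V.

V ≈ 16.4 V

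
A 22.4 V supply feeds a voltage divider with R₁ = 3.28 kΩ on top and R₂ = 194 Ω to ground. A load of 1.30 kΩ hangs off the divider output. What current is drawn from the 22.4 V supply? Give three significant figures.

I ≈ 6.49 mA

R₂‖R_L = 168.8 Ω, so the source sees R₁ + R₂‖R_L = 3449 Ω.
I = 22.4 V / 3449 Ω = 6.49 mA.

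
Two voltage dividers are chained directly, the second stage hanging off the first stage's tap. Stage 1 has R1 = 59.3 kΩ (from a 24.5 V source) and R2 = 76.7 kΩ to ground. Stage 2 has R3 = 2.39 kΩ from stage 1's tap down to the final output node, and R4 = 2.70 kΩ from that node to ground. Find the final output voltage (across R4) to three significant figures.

Stage 2 presents R3+R4 = 5.090 kΩ as a load on stage 1's tap.
Stage 1's lower leg becomes R2‖(R3+R4) = 4.773 kΩ, so V_mid = 24.5 × 4.773/64.07 = 1.825 V.
Stage 2 is itself unloaded: V_out = V_mid × R4/(R3+R4) = 1.825 × 2.70/5.090 = 0.968 V.

V_out ≈ 0.968 V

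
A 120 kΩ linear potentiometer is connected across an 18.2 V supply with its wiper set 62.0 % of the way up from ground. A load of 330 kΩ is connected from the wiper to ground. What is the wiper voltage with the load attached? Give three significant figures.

The wiper splits the pot into (1−α)R = 45.60 kΩ above and αR = 74.40 kΩ below.
Lower section ‖ load = 60.71 kΩ.
V_wiper = 18.2 × 60.71/(45.60 + 60.71) = 10.4 V.

V ≈ 10.4 V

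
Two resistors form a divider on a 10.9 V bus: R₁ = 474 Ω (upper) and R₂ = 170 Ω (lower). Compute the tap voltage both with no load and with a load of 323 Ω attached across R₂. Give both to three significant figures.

Unloaded: 2.88 V; loaded: 2.07 V

Open-circuit: V = 10.9 × 170/(474 + 170) = 2.88 V.
With the load, R₂ becomes R₂‖R_L = 111.4 Ω, so V = 10.9 × 111.4/585.4 = 2.07 V.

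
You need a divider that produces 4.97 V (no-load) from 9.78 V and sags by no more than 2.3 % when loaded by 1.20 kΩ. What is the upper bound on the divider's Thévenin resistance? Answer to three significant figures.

R_th ≤ 28.2 Ω

Loading drop = R_th/(R_th + R_L) ≤ 0.0230, so R_th ≤ R_L · ε/(1−ε) = 1.20 kΩ × 0.0230/0.9770 = 28.2 Ω.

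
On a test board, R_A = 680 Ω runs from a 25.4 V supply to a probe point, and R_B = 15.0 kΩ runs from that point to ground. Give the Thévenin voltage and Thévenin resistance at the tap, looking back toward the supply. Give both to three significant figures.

V_th is the open-circuit tap voltage: 25.4 × 15000/(680 + 15000) = 24.3 V.
With the supply zeroed, R_A and R_B appear in parallel from the tap: R_th = R_A‖R_B = (680 × 15000)/15680 = 651 Ω.

V_th = 24.3 V, R_th = 651 Ω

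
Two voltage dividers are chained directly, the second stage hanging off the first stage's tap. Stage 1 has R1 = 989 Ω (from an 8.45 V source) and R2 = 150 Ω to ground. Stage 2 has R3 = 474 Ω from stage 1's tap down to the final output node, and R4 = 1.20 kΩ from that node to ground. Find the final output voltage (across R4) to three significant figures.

V_out ≈ 0.740 V

Stage 2 presents R3+R4 = 1674 Ω as a load on stage 1's tap.
Stage 1's lower leg becomes R2‖(R3+R4) = 137.7 Ω, so V_mid = 8.45 × 137.7/1127 = 1.032 V.
Stage 2 is itself unloaded: V_out = V_mid × R4/(R3+R4) = 1.032 × 1200/1674 = 0.740 V.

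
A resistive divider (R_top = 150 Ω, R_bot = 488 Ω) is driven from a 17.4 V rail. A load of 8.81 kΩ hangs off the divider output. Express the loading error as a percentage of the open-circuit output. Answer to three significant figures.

The divider's output (Thévenin) resistance is R_top‖R_bot = 114.7 Ω.
Fractional drop under load = R_th/(R_th + R_L) = 114.7 / (114.7 + 8810) = 0.01286.
So the output falls by 1.29 %.

1.29 %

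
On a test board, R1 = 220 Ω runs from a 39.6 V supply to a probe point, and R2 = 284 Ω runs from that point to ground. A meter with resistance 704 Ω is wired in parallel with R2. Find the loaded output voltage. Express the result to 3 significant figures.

V_out ≈ 19.0 V

The load sits in parallel with R2: R2‖R_L = (284 × 704) / (284 + 704) = 202.4 Ω.
V_out = 39.6 × 202.4 / (220 + 202.4) = 39.6 × 202.4/422.4 = 19.0 V.
(Unloaded it would have been 22.3 V.)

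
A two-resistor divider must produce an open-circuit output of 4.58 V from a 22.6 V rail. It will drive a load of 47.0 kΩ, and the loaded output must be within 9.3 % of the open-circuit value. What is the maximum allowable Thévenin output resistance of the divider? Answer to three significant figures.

R_th ≤ 4.82 kΩ

Loading drop = R_th/(R_th + R_L) ≤ 0.0930, so R_th ≤ R_L · ε/(1−ε) = 47.0 kΩ × 0.0930/0.9070 = 4.82 kΩ.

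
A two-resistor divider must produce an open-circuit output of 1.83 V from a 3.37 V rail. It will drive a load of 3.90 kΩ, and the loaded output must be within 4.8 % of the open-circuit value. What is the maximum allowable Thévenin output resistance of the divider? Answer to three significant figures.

Loading drop = R_th/(R_th + R_L) ≤ 0.0480, so R_th ≤ R_L · ε/(1−ε) = 3.90 kΩ × 0.0480/0.9520 = 197 Ω.
(Any R1, R2 with R2/(R1+R2) = 0.543 and R1‖R2 ≤ 197 Ω will meet the spec.)

R_th ≤ 197 Ω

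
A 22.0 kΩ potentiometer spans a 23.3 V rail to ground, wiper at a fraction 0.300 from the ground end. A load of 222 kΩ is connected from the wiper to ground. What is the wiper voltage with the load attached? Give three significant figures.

V ≈ 6.85 V

The wiper splits the pot into (1−α)R = 15.40 kΩ above and αR = 6.600 kΩ below.
Lower section ‖ load = 6.409 kΩ.
V_wiper = 23.3 × 6.409/(15.40 + 6.409) = 6.85 V.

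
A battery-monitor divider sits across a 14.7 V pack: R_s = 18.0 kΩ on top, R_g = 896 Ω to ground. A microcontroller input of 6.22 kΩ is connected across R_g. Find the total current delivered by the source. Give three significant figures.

R_g‖R_L = 783.2 Ω, so the source sees R_s + R_g‖R_L = 18780 Ω.
I = 14.7 V / 18780 Ω = 0.783 mA.

I ≈ 0.783 mA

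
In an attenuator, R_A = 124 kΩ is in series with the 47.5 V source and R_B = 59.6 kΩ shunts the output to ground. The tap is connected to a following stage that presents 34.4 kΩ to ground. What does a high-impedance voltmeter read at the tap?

V_out ≈ 7.11 V

The load sits in parallel with R_B: R_B‖R_L = (59.6 × 34.4) / (59.6 + 34.4) = 21.81 kΩ.
V_out = 47.5 × 21.81 / (124 + 21.81) = 47.5 × 21.81/145.8 = 7.11 V.
(Unloaded it would have been 15.4 V.)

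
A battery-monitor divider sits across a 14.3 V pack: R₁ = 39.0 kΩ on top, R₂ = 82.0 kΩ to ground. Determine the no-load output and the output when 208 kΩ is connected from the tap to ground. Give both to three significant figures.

Unloaded: 9.69 V; loaded: 8.60 V

Open-circuit: V = 14.3 × 82.0/(39.0 + 82.0) = 9.69 V.
With the load, R₂ becomes R₂‖R_L = 58.81 kΩ, so V = 14.3 × 58.81/97.81 = 8.60 V.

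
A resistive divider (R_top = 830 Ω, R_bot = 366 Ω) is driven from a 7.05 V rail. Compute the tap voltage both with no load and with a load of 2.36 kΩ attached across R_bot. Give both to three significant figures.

Unloaded: 2.16 V; loaded: 1.95 V

Open-circuit: V = 7.05 × 366/(830 + 366) = 2.16 V.
With the load, R_bot becomes R_bot‖R_L = 316.9 Ω, so V = 7.05 × 316.9/1147 = 1.95 V.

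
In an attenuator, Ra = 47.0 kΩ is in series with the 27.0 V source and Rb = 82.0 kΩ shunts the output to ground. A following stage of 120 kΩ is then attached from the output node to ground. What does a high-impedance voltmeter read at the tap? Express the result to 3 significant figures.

V_out ≈ 13.7 V

The load sits in parallel with Rb: Rb‖R_L = (82.0 × 120) / (82.0 + 120) = 48.71 kΩ.
V_out = 27.0 × 48.71 / (47.0 + 48.71) = 27.0 × 48.71/95.71 = 13.7 V.
(Unloaded it would have been 17.2 V.)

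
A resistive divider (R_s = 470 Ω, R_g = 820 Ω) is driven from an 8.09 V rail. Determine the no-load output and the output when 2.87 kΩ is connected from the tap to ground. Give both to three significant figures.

Unloaded: 5.14 V; loaded: 4.66 V

Open-circuit: V = 8.09 × 820/(470 + 820) = 5.14 V.
With the load, R_g becomes R_g‖R_L = 637.8 Ω, so V = 8.09 × 637.8/1108 = 4.66 V.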